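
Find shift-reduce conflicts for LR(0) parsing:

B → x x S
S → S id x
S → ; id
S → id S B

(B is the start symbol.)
Augment with B' → B and build the canonical LR(0) collection (I0 = CLOSURE({[B' → . B]}), then GOTO on every symbol after a dot until no new states appear). It has 12 states:
  I0: { [B → . x x S], [B' → . B] }  — shift
  I1: { [B' → B .] }  — accept
  I2: { [B → x . x S] }  — shift
  I3: { [B → x x . S], [S → . ; id], [S → . S id x], [S → . id S B] }  — shift
  I4: { [S → ; . id] }  — shift
  I5: { [B → x x S .], [S → S . id x] }  — shift, reduce
  I6: { [S → . ; id], [S → . S id x], [S → . id S B], [S → id . S B] }  — shift
  I7: { [B → . x x S], [S → S . id x], [S → id S . B] }  — shift
  I8: { [S → id S B .] }  — reduce
  I9: { [S → S id . x] }  — shift
  I10: { [S → S id x .] }  — reduce
  I11: { [S → ; id .] }  — reduce

I5 contains reduce item [B → x x S .] and shift item [S → S . id x] — shift-reduce conflict.

Answer: Yes — I5: [B → x x S .] vs [S → S . id x]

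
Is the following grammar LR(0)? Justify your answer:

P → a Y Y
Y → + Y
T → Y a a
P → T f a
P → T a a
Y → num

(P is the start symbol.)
Yes, the grammar is LR(0)

A grammar is LR(0) if no state in the canonical LR(0) collection has:
  - both a shift item (dot before a terminal) and a complete item (shift-reduce conflict), or
  - two or more complete items (reduce-reduce conflict; the accept item [P' → P .] counts as a complete item here).

Augment with P' → P and build the canonical LR(0) collection (I0 = CLOSURE({[P' → . P]}), then GOTO on every symbol after a dot until no new states appear). It has 16 states:
  I0: { [P → . T a a], [P → . T f a], [P → . a Y Y], [P' → . P], [T → . Y a a], [Y → . + Y], [Y → . num] }  — shift
  I1: { [Y → + . Y], [Y → . + Y], [Y → . num] }  — shift
  I2: { [P' → P .] }  — accept
  I3: { [P → T . a a], [P → T . f a] }  — shift
  I4: { [T → Y . a a] }  — shift
  I5: { [P → a . Y Y], [Y → . + Y], [Y → . num] }  — shift
  I6: { [Y → num .] }  — reduce
  I7: { [P → a Y . Y], [Y → . + Y], [Y → . num] }  — shift
  I8: { [P → a Y Y .] }  — reduce
  I9: { [T → Y a . a] }  — shift
  I10: { [T → Y a a .] }  — reduce
  I11: { [P → T a . a] }  — shift
  I12: { [P → T f . a] }  — shift
  I13: { [P → T f a .] }  — reduce
  I14: { [P → T a a .] }  — reduce
  I15: { [Y → + Y .] }  — reduce

Every state is either a pure shift/goto state or contains exactly one complete item and nothing to shift — no conflicts. The grammar is LR(0).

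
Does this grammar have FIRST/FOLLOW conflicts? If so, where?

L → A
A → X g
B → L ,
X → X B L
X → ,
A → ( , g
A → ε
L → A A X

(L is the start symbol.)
Nullable non-terminals: A, L.
FIRST sets used below: FIRST(X) = { ',' }, FIRST(A) = { '(', ',', ε }

A: nullable alternative(s) A → ε; FOLLOW(A) = { $, '(', ',', 'g' }
  A → X g: FIRST \ {ε} = { ',' } — overlaps FOLLOW(A) on { ',' }: CONFLICT
  A → ( , g: FIRST \ {ε} = { '(' } — overlaps FOLLOW(A) on { '(' }: CONFLICT
  A → ε: FIRST \ {ε} = { } — this is the only nullable alternative, skip

L: nullable alternative(s) L → A; FOLLOW(L) = { $, '(', ',', 'g' }
  L → A: FIRST \ {ε} = { '(', ',' } — this is the only nullable alternative, skip
  L → A A X: FIRST \ {ε} = { '(', ',' } — overlaps FOLLOW(L) on { '(', ',' }: CONFLICT

B, X have no nullable alternative, so no FIRST/FOLLOW check is needed there.

So the grammar has 3 FIRST/FOLLOW conflicts (marked CONFLICT above).

Answer: Yes. L → A A X with FOLLOW(L) on { '(', ',' }; A → X g with FOLLOW(A) on { ',' }; A → '(' ',' g with FOLLOW(A) on { '(' }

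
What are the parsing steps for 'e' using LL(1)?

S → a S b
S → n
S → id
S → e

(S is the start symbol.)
LL(1) parsing maintains a stack (initially the start symbol over $) and the input. At each step: if the stack top is a terminal, match it against the current input token; if it is a non-terminal N, replace it with the RHS of M[N, lookahead] (the unique production whose predict set contains the lookahead).

Stack is shown with the top on the left.

Stack  Input  Action
--------------------
S $    e $    output S → e
e $    e $    match 'e'
$      $      accept

The string is accepted.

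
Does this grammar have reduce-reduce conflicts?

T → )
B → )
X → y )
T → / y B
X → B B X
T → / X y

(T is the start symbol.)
A reduce-reduce conflict occurs when an LR(0) state has two complete items [A → α .] and [B → β .] — both call for a reduction, and with no lookahead the parser cannot choose between them.

Augment with T' → T and build the canonical LR(0) collection (I0 = CLOSURE({[T' → . T]}), then GOTO on every symbol after a dot until no new states appear). It has 15 states:
  I0: { [T → . )], [T → . / X y], [T → . / y B], [T' → . T] }  — shift
  I1: { [T → ) .] }  — reduce
  I2: { [B → . )], [T → / . X y], [T → / . y B], [X → . B B X], [X → . y )] }  — shift
  I3: { [T' → T .] }  — accept
  I4: { [B → ) .] }  — reduce
  I5: { [B → . )], [X → B . B X] }  — shift
  I6: { [T → / X . y] }  — shift
  I7: { [B → . )], [T → / y . B], [X → y . )] }  — shift
  I8: { [B → ) .], [X → y ) .] }  — 2 reduces
  I9: { [T → / y B .] }  — reduce
  I10: { [T → / X y .] }  — reduce
  I11: { [B → . )], [X → . B B X], [X → . y )], [X → B B . X] }  — shift
  I12: { [X → B B X .] }  — reduce
  I13: { [X → y . )] }  — shift
  I14: { [X → y ) .] }  — reduce

I8 contains complete items [B → ) .], [X → y ) .] — reduce-reduce conflict.

Answer: Yes — I8: [B → ) .] vs [X → y ) .]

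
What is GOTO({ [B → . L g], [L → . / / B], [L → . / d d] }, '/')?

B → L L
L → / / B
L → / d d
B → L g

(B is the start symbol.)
GOTO(I, '/') = CLOSURE({ [A → αX.β] : [A → α.Xβ] ∈ I, X = '/' })

Items with dot before '/', with the dot advanced:
  [L → . / / B] → [L → / . / B]
  [L → . / d d] → [L → / . d d]
Closure adds nothing (no advanced item has the dot before a non-terminal).

GOTO = { [L → / . / B], [L → / . d d] }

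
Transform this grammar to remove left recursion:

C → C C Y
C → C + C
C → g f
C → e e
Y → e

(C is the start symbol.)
C → g f C'
C → e e C'
C' → C Y C'
C' → + C C'
C' → ε
Y → e

C is directly left-recursive. The standard transformation for
  A → A α₁ | ... | A α_m | β₁ | ... | β_n
is
  A  → β₁ A' | ... | β_n A'
  A' → α₁ A' | ... | α_m A' | ε

C → g f becomes C → g f C'
C → e e becomes C → e e C'
C → C C Y becomes C' → C Y C'
C → C + C becomes C' → + C C'
Add C' → ε

Productions for other non-terminals are unchanged:
  Y → e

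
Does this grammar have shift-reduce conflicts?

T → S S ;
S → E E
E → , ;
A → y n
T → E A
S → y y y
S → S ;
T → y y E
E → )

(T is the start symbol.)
Augment with T' → T and build the canonical LR(0) collection (I0 = CLOSURE({[T' → . T]}), then GOTO on every symbol after a dot until no new states appear). It has 21 states:
  I0: { [E → . )], [E → . , ;], [S → . E E], [S → . S ;], [S → . y y y], [T → . E A], [T → . S S ;], [T → . y y E], [T' → . T] }  — shift
  I1: { [E → ) .] }  — reduce
  I2: { [E → , . ;] }  — shift
  I3: { [A → . y n], [E → . )], [E → . , ;], [S → E . E], [T → E . A] }  — shift
  I4: { [E → . )], [E → . , ;], [S → . E E], [S → . S ;], [S → . y y y], [S → S . ;], [T → S . S ;] }  — shift
  I5: { [T' → T .] }  — accept
  I6: { [S → y . y y], [T → y . y E] }  — shift
  I7: { [E → . )], [E → . , ;], [S → y y . y], [T → y y . E] }  — shift
  I8: { [T → y y E .] }  — reduce
  I9: { [S → y y y .] }  — reduce
  I10: { [S → S ; .] }  — reduce
  I11: { [E → . )], [E → . , ;], [S → E . E] }  — shift
  I12: { [S → S . ;], [T → S S . ;] }  — shift
  I13: { [S → y . y y] }  — shift
  I14: { [S → y y . y] }  — shift
  I15: { [S → S ; .], [T → S S ; .] }  — 2 reduces
  I16: { [S → E E .] }  — reduce
  I17: { [T → E A .] }  — reduce
  I18: { [A → y . n] }  — shift
  I19: { [A → y n .] }  — reduce
  I20: { [E → , ; .] }  — reduce

No state contains both a complete item and a shift item.

Answer: No shift-reduce conflicts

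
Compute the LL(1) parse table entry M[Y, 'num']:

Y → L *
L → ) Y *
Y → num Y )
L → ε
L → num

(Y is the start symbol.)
To find M[Y, 'num'], we find productions for Y where 'num' is in the predict set (PREDICT(N → α) = (FIRST(α) \ {ε}) ∪ (FOLLOW(N) if α ⇒* ε)).

Relevant sets:
  FIRST(L) = { ')', 'num', ε }

Y → L *: PREDICT = { ')', '*', 'num' }
  'num' is in predict set, so this production goes in M[Y, 'num']
Y → num Y ): PREDICT = { 'num' }
  'num' is in predict set, so this production goes in M[Y, 'num']

M[Y, 'num'] = Y → L *, Y → num Y )  (a multiply-defined cell — the grammar is not LL(1))

Answer: Y → L *, Y → num Y )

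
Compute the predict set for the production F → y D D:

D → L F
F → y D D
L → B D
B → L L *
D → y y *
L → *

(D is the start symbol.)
PREDICT(F → y D D) = (FIRST(RHS) \ {ε}) ∪ (FOLLOW(F) if ε ∈ FIRST(RHS), i.e. RHS ⇒* ε)
FIRST(y D D) = { 'y' }
ε ∉ FIRST(y D D), so FOLLOW(F) is not added.
PREDICT(F → y D D) = { 'y' }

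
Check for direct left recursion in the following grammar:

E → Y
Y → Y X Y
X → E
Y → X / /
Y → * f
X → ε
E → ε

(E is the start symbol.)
Direct left recursion occurs when N → N α for some non-terminal N (the right-hand side begins with the left-hand side itself).

E → Y: starts with Y
Y → Y X Y: LEFT RECURSIVE (starts with Y)
X → E: starts with E
Y → X / /: starts with X
Y → * f: starts with '*'
X → ε: starts with ε
E → ε: starts with ε

The grammar has direct left recursion on: Y.

Answer: Yes, Y is left-recursive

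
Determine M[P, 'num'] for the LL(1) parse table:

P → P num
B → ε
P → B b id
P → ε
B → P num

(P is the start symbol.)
To find M[P, 'num'], we find productions for P where 'num' is in the predict set (PREDICT(N → α) = (FIRST(α) \ {ε}) ∪ (FOLLOW(N) if α ⇒* ε)).

Relevant sets:
  FIRST(P) = { 'b', 'num', ε }
  FIRST(B) = { 'b', 'num', ε }
  FOLLOW(P) = { $, 'num' }

P → P num: PREDICT = { 'b', 'num' }
  'num' is in predict set, so this production goes in M[P, 'num']
P → B b id: PREDICT = { 'b', 'num' }
  'num' is in predict set, so this production goes in M[P, 'num']
P → ε: PREDICT = { $, 'num' }
  'num' is in predict set, so this production goes in M[P, 'num']

M[P, 'num'] = P → P num, P → B b id, P → ε  (a multiply-defined cell — the grammar is not LL(1))

Answer: P → P num, P → B b id, P → ε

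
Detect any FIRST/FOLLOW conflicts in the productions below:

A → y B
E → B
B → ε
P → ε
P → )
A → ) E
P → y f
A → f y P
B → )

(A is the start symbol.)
No FIRST/FOLLOW conflicts.

Nullable non-terminals: B, E, P.

B: nullable alternative(s) B → ε; FOLLOW(B) = { $ }
  B → ε: FIRST \ {ε} = { } — this is the only nullable alternative, skip
  B → ): FIRST \ {ε} = { ')' } — disjoint from FOLLOW(B)
E has a nullable alternative but only one production, so nothing to check.

P: nullable alternative(s) P → ε; FOLLOW(P) = { $ }
  P → ε: FIRST \ {ε} = { } — this is the only nullable alternative, skip
  P → ): FIRST \ {ε} = { ')' } — disjoint from FOLLOW(P)
  P → y f: FIRST \ {ε} = { 'y' } — disjoint from FOLLOW(P)

A has no nullable alternative, so no FIRST/FOLLOW check is needed there.

No FIRST/FOLLOW conflicts found.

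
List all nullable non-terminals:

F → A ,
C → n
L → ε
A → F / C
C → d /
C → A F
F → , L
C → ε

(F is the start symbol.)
A non-terminal is nullable if it can derive ε (the empty string): either it has an ε-production, or it has a production whose right-hand side consists entirely of nullable non-terminals.

ε-productions: L → ε, C → ε
So L, C are immediately nullable.
No further non-terminal can be added: every production for the remaining non-terminals contains a terminal or a non-nullable non-terminal.
Nullable = { 'C', 'L' }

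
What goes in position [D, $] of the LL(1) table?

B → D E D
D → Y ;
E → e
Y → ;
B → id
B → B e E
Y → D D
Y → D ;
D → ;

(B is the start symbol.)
To find M[D, $], we find productions for D where $ is in the predict set (PREDICT(N → α) = (FIRST(α) \ {ε}) ∪ (FOLLOW(N) if α ⇒* ε)).

Relevant sets:
  FIRST(Y) = { ';' }

D → Y ;: PREDICT = { ';' }
D → ;: PREDICT = { ';' }

M[D, $] is empty (no production applies)

Answer: Empty (error entry)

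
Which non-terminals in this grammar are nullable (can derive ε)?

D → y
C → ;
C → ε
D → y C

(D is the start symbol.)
{ 'C' }

ε-productions: C → ε
So C is immediately nullable.
No further non-terminal can be added: every production for the remaining non-terminals contains a terminal or a non-nullable non-terminal.
Nullable = { 'C' }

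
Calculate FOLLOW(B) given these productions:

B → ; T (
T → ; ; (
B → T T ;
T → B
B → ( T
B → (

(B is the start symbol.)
{ $, '(', ';' }

B is the start symbol, so $ ∈ FOLLOW(B).
In T → B: B is at the end, add FOLLOW(T)

The FOLLOW sets referred to above (computed the same way, to a fixed point):
  FOLLOW(T) = { $, '(', ';' }

Taking the union: FOLLOW(B) = { $, '(', ';' }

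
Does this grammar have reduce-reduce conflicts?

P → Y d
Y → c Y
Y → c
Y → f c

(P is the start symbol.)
No reduce-reduce conflicts

A reduce-reduce conflict occurs when an LR(0) state has two complete items [A → α .] and [B → β .] — both call for a reduction, and with no lookahead the parser cannot choose between them.

Augment with P' → P and build the canonical LR(0) collection (I0 = CLOSURE({[P' → . P]}), then GOTO on every symbol after a dot until no new states appear). It has 8 states:
  I0: { [P → . Y d], [P' → . P], [Y → . c Y], [Y → . c], [Y → . f c] }  — shift
  I1: { [P' → P .] }  — accept
  I2: { [P → Y . d] }  — shift
  I3: { [Y → . c Y], [Y → . c], [Y → . f c], [Y → c . Y], [Y → c .] }  — shift, reduce
  I4: { [Y → f . c] }  — shift
  I5: { [Y → f c .] }  — reduce
  I6: { [Y → c Y .] }  — reduce
  I7: { [P → Y d .] }  — reduce

No state contains more than one complete item.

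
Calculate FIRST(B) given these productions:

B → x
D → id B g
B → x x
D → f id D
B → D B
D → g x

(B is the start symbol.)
FIRST sets of the other non-terminals involved (by the same procedure, iterated to a fixed point):
  FIRST(D) = { 'f', 'g', 'id' }

From B → x:
  - x is a terminal: add 'x' and stop
From B → x x:
  - x is a terminal: add 'x' and stop
From B → D B:
  - D is a non-terminal: add FIRST(D) \ {ε} = { 'f', 'g', 'id' }
    D is not nullable, so stop

Collecting: FIRST(B) = { 'f', 'g', 'id', 'x' }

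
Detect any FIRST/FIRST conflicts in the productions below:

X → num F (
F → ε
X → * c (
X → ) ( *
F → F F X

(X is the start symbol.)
FIRST sets of the non-terminals at (or reachable through a nullable prefix from) the front of some alternative:
  FIRST(F) = { ')', '*', 'num', ε }
  FIRST(X) = { ')', '*', 'num' }

Productions for X:
  X → num F (: FIRST = { 'num' }
  X → * c (: FIRST = { '*' }
  X → ) ( *: FIRST = { ')' }
Productions for F:
  F → ε: FIRST = { ε }
  F → F F X: FIRST = { ')', '*', 'num' }

All alternatives of each non-terminal have pairwise disjoint FIRST sets.

Answer: No FIRST/FIRST conflicts.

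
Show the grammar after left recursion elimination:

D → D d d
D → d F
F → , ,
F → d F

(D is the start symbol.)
D is directly left-recursive. The standard transformation for
  A → A α₁ | ... | A α_m | β₁ | ... | β_n
is
  A  → β₁ A' | ... | β_n A'
  A' → α₁ A' | ... | α_m A' | ε

D → d F becomes D → d F D'
D → D d d becomes D' → d d D'
Add D' → ε

Productions for other non-terminals are unchanged:
  F → , ,
  F → d F

Resulting grammar:
D → d F D'
D' → d d D'
D' → ε
F → , ,
F → d F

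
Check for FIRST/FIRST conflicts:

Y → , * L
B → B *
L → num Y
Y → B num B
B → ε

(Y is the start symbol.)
No FIRST/FIRST conflicts.

A FIRST/FIRST conflict occurs when two productions N → α and N → β for the same non-terminal have FIRST(α) ∩ FIRST(β) ≠ ∅ (with ε ∈ FIRST of a nullable right-hand side, so two nullable alternatives also conflict).

FIRST sets of the non-terminals at (or reachable through a nullable prefix from) the front of some alternative:
  FIRST(B) = { '*', ε }

Productions for Y:
  Y → , * L: FIRST = { ',' }
  Y → B num B: FIRST = { '*', 'num' }
Productions for B:
  B → B *: FIRST = { '*' }
  B → ε: FIRST = { ε }
L has only one production, so no FIRST/FIRST conflict is possible there.

All alternatives of each non-terminal have pairwise disjoint FIRST sets.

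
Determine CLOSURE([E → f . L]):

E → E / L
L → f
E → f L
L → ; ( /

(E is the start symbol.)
Start with: [E → f . L]
  [E → f . L] has the dot before L: add [L → . f], [L → . ; ( /]
No further items can be added.

CLOSURE = { [E → f . L], [L → . ; ( /], [L → . f] }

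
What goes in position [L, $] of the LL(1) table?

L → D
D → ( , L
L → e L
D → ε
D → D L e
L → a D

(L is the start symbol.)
L → D

To find M[L, $], we find productions for L where $ is in the predict set (PREDICT(N → α) = (FIRST(α) \ {ε}) ∪ (FOLLOW(N) if α ⇒* ε)).

Relevant sets:
  FIRST(D) = { '(', 'a', 'e', ε }
  FOLLOW(L) = { $, '(', 'a', 'e' }

L → D: PREDICT = { $, '(', 'a', 'e' }
  $ is in predict set, so this production goes in M[L, $]
L → e L: PREDICT = { 'e' }
L → a D: PREDICT = { 'a' }

M[L, $] = L → D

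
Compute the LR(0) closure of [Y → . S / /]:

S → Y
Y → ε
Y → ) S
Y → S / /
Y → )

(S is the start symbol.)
To compute CLOSURE, for each item [A → α.Bβ] where B is a non-terminal, add [B → .γ] for all productions B → γ; repeat for the newly added items until nothing changes.

Start with: [Y → . S / /]
  [Y → . S / /] has the dot before S: add [S → . Y]
  [S → . Y] has the dot before Y: add [Y → .], [Y → . ) S], [Y → . )]
No further items can be added.

CLOSURE = { [S → . Y], [Y → . ) S], [Y → . )], [Y → . S / /], [Y → .] }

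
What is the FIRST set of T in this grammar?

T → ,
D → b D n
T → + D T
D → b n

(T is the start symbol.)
{ '+', ',' }

To compute FIRST(T), examine every production with T on the left-hand side, reading each right-hand side left to right until a non-nullable symbol is reached.

From T → ,:
  - ',' is a terminal: add ',' and stop
From T → + D T:
  - '+' is a terminal: add '+' and stop

Collecting: FIRST(T) = { '+', ',' }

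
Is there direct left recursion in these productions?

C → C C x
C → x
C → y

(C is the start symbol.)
Yes, C is left-recursive

Direct left recursion occurs when N → N α for some non-terminal N (the right-hand side begins with the left-hand side itself).

C → C C x: LEFT RECURSIVE (starts with C)
C → x: starts with x
C → y: starts with y

The grammar has direct left recursion on: C.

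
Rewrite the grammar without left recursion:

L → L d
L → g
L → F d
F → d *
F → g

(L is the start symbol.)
L is directly left-recursive. The standard transformation for
  A → A α₁ | ... | A α_m | β₁ | ... | β_n
is
  A  → β₁ A' | ... | β_n A'
  A' → α₁ A' | ... | α_m A' | ε

L → g becomes L → g L'
L → F d becomes L → F d L'
L → L d becomes L' → d L'
Add L' → ε

Productions for other non-terminals are unchanged:
  F → d *
  F → g

Resulting grammar:
L → g L'
L → F d L'
L' → d L'
L' → ε
F → d *
F → g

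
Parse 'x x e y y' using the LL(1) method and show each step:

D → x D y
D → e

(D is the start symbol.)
LL(1) parsing maintains a stack (initially the start symbol over $) and the input. At each step: if the stack top is a terminal, match it against the current input token; if it is a non-terminal N, replace it with the RHS of M[N, lookahead] (the unique production whose predict set contains the lookahead).

Stack is shown with the top on the left.

Stack      Input        Action
------------------------------
D $        x x e y y $  output D → x D y
x D y $    x x e y y $  match 'x'
D y $      x e y y $    output D → x D y
x D y y $  x e y y $    match 'x'
D y y $    e y y $      output D → e
e y y $    e y y $      match 'e'
y y $      y y $        match 'y'
y $        y $          match 'y'
$          $            accept

The string is accepted.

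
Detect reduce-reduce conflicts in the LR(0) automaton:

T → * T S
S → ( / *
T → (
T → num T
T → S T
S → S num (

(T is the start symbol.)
Yes — I9: [S → S num ( .] vs [T → ( .]

Augment with T' → T and build the canonical LR(0) collection (I0 = CLOSURE({[T' → . T]}), then GOTO on every symbol after a dot until no new states appear). It has 17 states:
  I0: { [S → . ( / *], [S → . S num (], [T → . (], [T → . * T S], [T → . S T], [T → . num T], [T' → . T] }  — shift
  I1: { [S → ( . / *], [T → ( .] }  — shift, reduce
  I2: { [S → . ( / *], [S → . S num (], [T → * . T S], [T → . (], [T → . * T S], [T → . S T], [T → . num T] }  — shift
  I3: { [S → . ( / *], [S → . S num (], [S → S . num (], [T → . (], [T → . * T S], [T → . S T], [T → . num T], [T → S . T] }  — shift
  I4: { [T' → T .] }  — accept
  I5: { [S → . ( / *], [S → . S num (], [T → . (], [T → . * T S], [T → . S T], [T → . num T], [T → num . T] }  — shift
  I6: { [T → num T .] }  — reduce
  I7: { [T → S T .] }  — reduce
  I8: { [S → . ( / *], [S → . S num (], [S → S num . (], [T → . (], [T → . * T S], [T → . S T], [T → . num T], [T → num . T] }  — shift
  I9: { [S → ( . / *], [S → S num ( .], [T → ( .] }  — shift, 2 reduces
  I10: { [S → ( / . *] }  — shift
  I11: { [S → ( / * .] }  — reduce
  I12: { [S → . ( / *], [S → . S num (], [T → * T . S] }  — shift
  I13: { [S → ( . / *] }  — shift
  I14: { [S → S . num (], [T → * T S .] }  — shift, reduce
  I15: { [S → S num . (] }  — shift
  I16: { [S → S num ( .] }  — reduce

I9 contains complete items [S → S num ( .], [T → ( .] — reduce-reduce conflict.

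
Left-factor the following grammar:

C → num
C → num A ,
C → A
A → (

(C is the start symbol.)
C → num C'
C' → ε
C' → A ,
C → A
A → (

Left-factoring transforms A → αβ₁ | αβ₂ into A → αA' and A' → β₁ | β₂
(α is the longest common prefix among the alternatives). Repeat until
no nonterminal has two alternatives with a common prefix.

Round 1: C has alternatives sharing prefix 'num'. Introduce C': C → num C'
  Add: C' → ε
  Add: C' → A ,

No remaining common prefixes — done.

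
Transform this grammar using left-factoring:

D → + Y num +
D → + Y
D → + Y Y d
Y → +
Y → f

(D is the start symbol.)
Left-factoring transforms A → αβ₁ | αβ₂ into A → αA' and A' → β₁ | β₂
(α is the longest common prefix among the alternatives). Repeat until
no nonterminal has two alternatives with a common prefix.

Round 1: D has alternatives sharing prefix '+ Y'. Introduce D': D → + Y D'
  Add: D' → num +
  Add: D' → ε
  Add: D' → Y d

No remaining common prefixes — done.

Resulting grammar:
D → + Y D'
D' → num +
D' → ε
D' → Y d
Y → +
Y → f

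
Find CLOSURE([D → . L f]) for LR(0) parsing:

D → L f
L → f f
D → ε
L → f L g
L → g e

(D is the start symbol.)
{ [D → . L f], [L → . f L g], [L → . f f], [L → . g e] }

Start with: [D → . L f]
  [D → . L f] has the dot before L: add [L → . f f], [L → . f L g], [L → . g e]
No further items can be added.

CLOSURE = { [D → . L f], [L → . f L g], [L → . f f], [L → . g e] }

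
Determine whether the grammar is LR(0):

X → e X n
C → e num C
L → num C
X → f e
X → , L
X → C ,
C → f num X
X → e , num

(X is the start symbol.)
A grammar is LR(0) if no state in the canonical LR(0) collection has:
  - both a shift item (dot before a terminal) and a complete item (shift-reduce conflict), or
  - two or more complete items (reduce-reduce conflict; the accept item [X' → X .] counts as a complete item here).

Augment with X' → X and build the canonical LR(0) collection (I0 = CLOSURE({[X' → . X]}), then GOTO on every symbol after a dot until no new states appear). It has 21 states:
  I0: { [C → . e num C], [C → . f num X], [X → . , L], [X → . C ,], [X → . e , num], [X → . e X n], [X → . f e], [X' → . X] }  — shift
  I1: { [L → . num C], [X → , . L] }  — shift
  I2: { [X → C . ,] }  — shift
  I3: { [X' → X .] }  — accept
  I4: { [C → . e num C], [C → . f num X], [C → e . num C], [X → . , L], [X → . C ,], [X → . e , num], [X → . e X n], [X → . f e], [X → e . , num], [X → e . X n] }  — shift
  I5: { [C → f . num X], [X → f . e] }  — shift
  I6: { [X → f e .] }  — reduce
  I7: { [C → . e num C], [C → . f num X], [C → f num . X], [X → . , L], [X → . C ,], [X → . e , num], [X → . e X n], [X → . f e] }  — shift
  I8: { [C → f num X .] }  — reduce
  I9: { [L → . num C], [X → , . L], [X → e , . num] }  — shift
  I10: { [X → e X . n] }  — shift
  I11: { [C → . e num C], [C → . f num X], [C → e num . C] }  — shift
  I12: { [C → e num C .] }  — reduce
  I13: { [C → e . num C] }  — shift
  I14: { [C → f . num X] }  — shift
  I15: { [X → e X n .] }  — reduce
  I16: { [X → , L .] }  — reduce
  I17: { [C → . e num C], [C → . f num X], [L → num . C], [X → e , num .] }  — shift, reduce
  I18: { [L → num C .] }  — reduce
  I19: { [X → C , .] }  — reduce
  I20: { [C → . e num C], [C → . f num X], [L → num . C] }  — shift

Conflict in state I17:
  Shift-reduce conflict between [X → e , num .] and [C → . e num C]
So the grammar is NOT LR(0).

Answer: No. Shift-reduce conflict between [X → e , num .] and [C → . e num C]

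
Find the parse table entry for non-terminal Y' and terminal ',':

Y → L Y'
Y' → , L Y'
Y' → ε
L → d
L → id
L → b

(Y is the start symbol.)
To find M[Y', ','], we find productions for Y' where ',' is in the predict set (PREDICT(N → α) = (FIRST(α) \ {ε}) ∪ (FOLLOW(N) if α ⇒* ε)).

Relevant sets:
  FOLLOW(Y') = { $ }

Y' → , L Y': PREDICT = { ',' }
  ',' is in predict set, so this production goes in M[Y', ',']
Y' → ε: PREDICT = { $ }

M[Y', ','] = Y' → , L Y'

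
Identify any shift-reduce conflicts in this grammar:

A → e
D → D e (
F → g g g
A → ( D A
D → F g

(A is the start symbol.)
Yes — I11: [A → e .] vs [D → D e . (]

A shift-reduce conflict occurs when an LR(0) state has both:
  - a complete (reduce) item [A → α .] (dot at the end), and
  - a shift item [B → β . c γ] (dot before a terminal).

Augment with A' → A and build the canonical LR(0) collection (I0 = CLOSURE({[A' → . A]}), then GOTO on every symbol after a dot until no new states appear). It has 13 states:
  I0: { [A → . ( D A], [A → . e], [A' → . A] }  — shift
  I1: { [A → ( . D A], [D → . D e (], [D → . F g], [F → . g g g] }  — shift
  I2: { [A' → A .] }  — accept
  I3: { [A → e .] }  — reduce
  I4: { [A → ( D . A], [A → . ( D A], [A → . e], [D → D . e (] }  — shift
  I5: { [D → F . g] }  — shift
  I6: { [F → g . g g] }  — shift
  I7: { [F → g g . g] }  — shift
  I8: { [F → g g g .] }  — reduce
  I9: { [D → F g .] }  — reduce
  I10: { [A → ( D A .] }  — reduce
  I11: { [A → e .], [D → D e . (] }  — shift, reduce
  I12: { [D → D e ( .] }  — reduce

I11 contains reduce item [A → e .] and shift item [D → D e . (] — shift-reduce conflict.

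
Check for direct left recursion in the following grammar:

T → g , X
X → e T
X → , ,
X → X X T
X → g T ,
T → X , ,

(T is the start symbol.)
Direct left recursion occurs when N → N α for some non-terminal N (the right-hand side begins with the left-hand side itself).

T → g , X: starts with g
X → e T: starts with e
X → , ,: starts with ','
X → X X T: LEFT RECURSIVE (starts with X)
X → g T ,: starts with g
T → X , ,: starts with X

The grammar has direct left recursion on: X.

Answer: Yes, X is left-recursive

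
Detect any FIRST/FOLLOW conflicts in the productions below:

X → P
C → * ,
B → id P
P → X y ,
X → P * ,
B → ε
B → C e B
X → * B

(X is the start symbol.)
No FIRST/FOLLOW conflicts.

A FIRST/FOLLOW conflict occurs when a non-terminal N has a nullable alternative N → β (β ⇒* ε) and another alternative N → α with FIRST(α) ∩ FOLLOW(N) ≠ ∅: on such a lookahead the parser cannot decide between expanding α and letting N vanish via β.

Nullable non-terminals: B.
FIRST sets used below: FIRST(C) = { '*' }

B: nullable alternative(s) B → ε; FOLLOW(B) = { $, 'y' }
  B → id P: FIRST \ {ε} = { 'id' } — disjoint from FOLLOW(B)
  B → ε: FIRST \ {ε} = { } — this is the only nullable alternative, skip
  B → C e B: FIRST \ {ε} = { '*' } — disjoint from FOLLOW(B)

C, P, X have no nullable alternative, so no FIRST/FOLLOW check is needed there.

No FIRST/FOLLOW conflicts found.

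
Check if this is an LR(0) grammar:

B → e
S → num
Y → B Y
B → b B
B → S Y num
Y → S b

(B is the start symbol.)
No. Shift-reduce conflict between [Y → S b .] and [B → . b B]

Augment with B' → B and build the canonical LR(0) collection (I0 = CLOSURE({[B' → . B]}), then GOTO on every symbol after a dot until no new states appear). It has 13 states:
  I0: { [B → . S Y num], [B → . b B], [B → . e], [B' → . B], [S → . num] }  — shift
  I1: { [B' → B .] }  — accept
  I2: { [B → . S Y num], [B → . b B], [B → . e], [B → S . Y num], [S → . num], [Y → . B Y], [Y → . S b] }  — shift
  I3: { [B → . S Y num], [B → . b B], [B → . e], [B → b . B], [S → . num] }  — shift
  I4: { [B → e .] }  — reduce
  I5: { [S → num .] }  — reduce
  I6: { [B → b B .] }  — reduce
  I7: { [B → . S Y num], [B → . b B], [B → . e], [S → . num], [Y → . B Y], [Y → . S b], [Y → B . Y] }  — shift
  I8: { [B → . S Y num], [B → . b B], [B → . e], [B → S . Y num], [S → . num], [Y → . B Y], [Y → . S b], [Y → S . b] }  — shift
  I9: { [B → S Y . num] }  — shift
  I10: { [B → S Y num .] }  — reduce
  I11: { [B → . S Y num], [B → . b B], [B → . e], [B → b . B], [S → . num], [Y → S b .] }  — shift, reduce
  I12: { [Y → B Y .] }  — reduce

Conflict in state I11:
  Shift-reduce conflict between [Y → S b .] and [B → . b B]
So the grammar is NOT LR(0).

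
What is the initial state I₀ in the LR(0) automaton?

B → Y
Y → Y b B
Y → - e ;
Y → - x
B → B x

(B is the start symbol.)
First, augment the grammar with B' → B
I₀ = CLOSURE({ [B' → . B] }):
  [B' → . B] has the dot before B: add [B → . Y], [B → . B x]
  [B → . Y] has the dot before Y: add [Y → . Y b B], [Y → . - e ;], [Y → . - x]
No further items can be added.

I₀ = { [B → . B x], [B → . Y], [B' → . B], [Y → . - e ;], [Y → . - x], [Y → . Y b B] }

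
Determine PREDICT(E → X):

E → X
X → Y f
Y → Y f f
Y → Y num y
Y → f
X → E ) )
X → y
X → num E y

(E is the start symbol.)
{ 'f', 'num', 'y' }

PREDICT(E → X) = (FIRST(RHS) \ {ε}) ∪ (FOLLOW(E) if ε ∈ FIRST(RHS), i.e. RHS ⇒* ε)
FIRST(X) = { 'f', 'num', 'y' }
FIRST(X) = { 'f', 'num', 'y' }
ε ∉ FIRST(X), so FOLLOW(E) is not added.
PREDICT(E → X) = { 'f', 'num', 'y' }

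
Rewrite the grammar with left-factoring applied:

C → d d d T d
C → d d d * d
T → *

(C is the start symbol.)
Left-factoring transforms A → αβ₁ | αβ₂ into A → αA' and A' → β₁ | β₂
(α is the longest common prefix among the alternatives). Repeat until
no nonterminal has two alternatives with a common prefix.

Round 1: C has alternatives sharing prefix 'd d d'. Introduce C': C → d d d C'
  Add: C' → T d
  Add: C' → * d

No remaining common prefixes — done.

Resulting grammar:
C → d d d C'
C' → T d
C' → * d
T → *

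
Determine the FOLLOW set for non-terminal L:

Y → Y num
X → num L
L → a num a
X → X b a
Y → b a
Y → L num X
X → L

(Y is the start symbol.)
In X → num L: L is at the end, add FOLLOW(X)
In Y → L num X: L is followed by num X, add FIRST(num X) \ {ε} = { 'num' }
In X → L: L is at the end, add FOLLOW(X)

The FOLLOW sets referred to above (computed the same way, to a fixed point):
  FOLLOW(X) = { $, 'b', 'num' }

Taking the union: FOLLOW(L) = { $, 'b', 'num' }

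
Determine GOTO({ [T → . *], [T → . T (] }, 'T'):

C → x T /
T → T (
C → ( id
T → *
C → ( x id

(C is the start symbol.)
GOTO(I, 'T') = CLOSURE({ [A → αX.β] : [A → α.Xβ] ∈ I, X = 'T' })

Items with dot before 'T', with the dot advanced:
  [T → . T (] → [T → T . (]
Closure adds nothing (no advanced item has the dot before a non-terminal).

GOTO = { [T → T . (] }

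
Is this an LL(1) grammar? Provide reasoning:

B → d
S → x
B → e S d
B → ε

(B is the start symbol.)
Yes, the grammar is LL(1).

A grammar is LL(1) if for each non-terminal N with multiple productions, the predict sets of those productions are pairwise disjoint, where PREDICT(N → α) = (FIRST(α) \ {ε}) ∪ (FOLLOW(N) if α ⇒* ε).

Relevant sets:
  FOLLOW(B) = { $ }

For B:
  PREDICT(B → d) = { 'd' }
  PREDICT(B → e S d) = { 'e' }
  PREDICT(B → ε) = { $ }
S has a single production, so nothing to check there.

All predict sets are disjoint. The grammar IS LL(1).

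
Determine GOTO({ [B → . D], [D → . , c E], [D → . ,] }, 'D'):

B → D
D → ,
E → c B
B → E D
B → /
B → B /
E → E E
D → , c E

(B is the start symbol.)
GOTO(I, 'D') = CLOSURE({ [A → αX.β] : [A → α.Xβ] ∈ I, X = 'D' })

Items with dot before 'D', with the dot advanced:
  [B → . D] → [B → D .]
Closure adds nothing (no advanced item has the dot before a non-terminal).

GOTO = { [B → D .] }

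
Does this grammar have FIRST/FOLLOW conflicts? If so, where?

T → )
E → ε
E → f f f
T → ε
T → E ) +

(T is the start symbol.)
Nullable non-terminals: E, T.
FIRST sets used below: FIRST(E) = { 'f', ε }

E: nullable alternative(s) E → ε; FOLLOW(E) = { ')' }
  E → ε: FIRST \ {ε} = { } — this is the only nullable alternative, skip
  E → f f f: FIRST \ {ε} = { 'f' } — disjoint from FOLLOW(E)

T: nullable alternative(s) T → ε; FOLLOW(T) = { $ }
  T → ): FIRST \ {ε} = { ')' } — disjoint from FOLLOW(T)
  T → ε: FIRST \ {ε} = { } — this is the only nullable alternative, skip
  T → E ) +: FIRST \ {ε} = { ')', 'f' } — disjoint from FOLLOW(T)

No FIRST/FOLLOW conflicts found.

Answer: No FIRST/FOLLOW conflicts.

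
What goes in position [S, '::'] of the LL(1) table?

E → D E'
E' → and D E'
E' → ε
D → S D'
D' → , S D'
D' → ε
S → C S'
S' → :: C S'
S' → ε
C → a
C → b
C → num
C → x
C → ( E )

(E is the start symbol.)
Empty (error entry)

To find M[S, '::'], we find productions for S where '::' is in the predict set (PREDICT(N → α) = (FIRST(α) \ {ε}) ∪ (FOLLOW(N) if α ⇒* ε)).

Relevant sets:
  FIRST(C) = { '(', 'a', 'b', 'num', 'x' }

S → C S': PREDICT = { '(', 'a', 'b', 'num', 'x' }

M[S, '::'] is empty (no production applies)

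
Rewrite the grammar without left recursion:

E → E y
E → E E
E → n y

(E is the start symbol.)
E is directly left-recursive. The standard transformation for
  A → A α₁ | ... | A α_m | β₁ | ... | β_n
is
  A  → β₁ A' | ... | β_n A'
  A' → α₁ A' | ... | α_m A' | ε

E → n y becomes E → n y E'
E → E y becomes E' → y E'
E → E E becomes E' → E E'
Add E' → ε

Resulting grammar:
E → n y E'
E' → y E'
E' → E E'
E' → ε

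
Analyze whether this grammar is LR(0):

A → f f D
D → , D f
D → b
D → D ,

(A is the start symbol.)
No. Shift-reduce conflict between [A → f f D .] and [D → D . ,]

A grammar is LR(0) if no state in the canonical LR(0) collection has:
  - both a shift item (dot before a terminal) and a complete item (shift-reduce conflict), or
  - two or more complete items (reduce-reduce conflict; the accept item [A' → A .] counts as a complete item here).

Augment with A' → A and build the canonical LR(0) collection (I0 = CLOSURE({[A' → . A]}), then GOTO on every symbol after a dot until no new states appear). It has 10 states:
  I0: { [A → . f f D], [A' → . A] }  — shift
  I1: { [A' → A .] }  — accept
  I2: { [A → f . f D] }  — shift
  I3: { [A → f f . D], [D → . , D f], [D → . D ,], [D → . b] }  — shift
  I4: { [D → , . D f], [D → . , D f], [D → . D ,], [D → . b] }  — shift
  I5: { [A → f f D .], [D → D . ,] }  — shift, reduce
  I6: { [D → b .] }  — reduce
  I7: { [D → D , .] }  — reduce
  I8: { [D → , D . f], [D → D . ,] }  — shift
  I9: { [D → , D f .] }  — reduce

Conflict in state I5:
  Shift-reduce conflict between [A → f f D .] and [D → D . ,]
So the grammar is NOT LR(0).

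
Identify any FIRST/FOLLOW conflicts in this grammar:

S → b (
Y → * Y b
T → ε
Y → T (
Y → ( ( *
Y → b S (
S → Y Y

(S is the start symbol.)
Nullable non-terminals: T.
T has a nullable alternative but only one production, so nothing to check.

S, Y have no nullable alternative, so no FIRST/FOLLOW check is needed there.

No FIRST/FOLLOW conflicts found.

Answer: No FIRST/FOLLOW conflicts.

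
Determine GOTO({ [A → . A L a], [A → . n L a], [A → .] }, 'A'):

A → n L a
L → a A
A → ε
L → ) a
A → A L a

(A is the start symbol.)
GOTO(I, 'A') = CLOSURE({ [A → αX.β] : [A → α.Xβ] ∈ I, X = 'A' })

Items with dot before 'A', with the dot advanced:
  [A → . A L a] → [A → A . L a]
Closure of the advanced items:
  [A → A . L a] has the dot before L: add [L → . a A], [L → . ) a]

GOTO = { [A → A . L a], [L → . ) a], [L → . a A] }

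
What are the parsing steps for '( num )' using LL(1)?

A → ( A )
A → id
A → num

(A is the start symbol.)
Stack is shown with the top on the left.

Stack    Input      Action
--------------------------
A $      ( num ) $  output A → ( A )
( A ) $  ( num ) $  match '('
A ) $    num ) $    output A → num
num ) $  num ) $    match 'num'
) $      ) $        match ')'
$        $          accept

The string is accepted.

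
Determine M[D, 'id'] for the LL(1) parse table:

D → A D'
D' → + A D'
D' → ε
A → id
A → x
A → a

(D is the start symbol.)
D → A D'

To find M[D, 'id'], we find productions for D where 'id' is in the predict set (PREDICT(N → α) = (FIRST(α) \ {ε}) ∪ (FOLLOW(N) if α ⇒* ε)).

Relevant sets:
  FIRST(A) = { 'a', 'id', 'x' }

D → A D': PREDICT = { 'a', 'id', 'x' }
  'id' is in predict set, so this production goes in M[D, 'id']

M[D, 'id'] = D → A D'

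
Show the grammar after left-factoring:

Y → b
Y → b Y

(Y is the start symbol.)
Left-factoring transforms A → αβ₁ | αβ₂ into A → αA' and A' → β₁ | β₂
(α is the longest common prefix among the alternatives). Repeat until
no nonterminal has two alternatives with a common prefix.

Round 1: Y has alternatives sharing prefix 'b'. Introduce Y': Y → b Y'
  Add: Y' → ε
  Add: Y' → Y

No remaining common prefixes — done.

Resulting grammar:
Y → b Y'
Y' → ε
Y' → Y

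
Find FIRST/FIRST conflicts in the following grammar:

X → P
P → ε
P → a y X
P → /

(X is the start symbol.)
Productions for P:
  P → ε: FIRST = { ε }
  P → a y X: FIRST = { 'a' }
  P → /: FIRST = { '/' }
X has only one production, so no FIRST/FIRST conflict is possible there.

All alternatives of each non-terminal have pairwise disjoint FIRST sets.

Answer: No FIRST/FIRST conflicts.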